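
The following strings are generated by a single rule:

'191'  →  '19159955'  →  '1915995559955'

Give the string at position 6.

Each term is the previous one with 59955 appended.
From 1915995559955, 3 further steps: 1915995559955 → 191599555995559955 → 19159955599555995559955 → (answer).

1915995559955599555995559955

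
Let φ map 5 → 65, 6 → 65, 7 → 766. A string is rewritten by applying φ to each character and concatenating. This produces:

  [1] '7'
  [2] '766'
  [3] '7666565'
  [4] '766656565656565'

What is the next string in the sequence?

Applying the rule to each of the 15 symbols of 766656565656565 gives the pieces 766 65 65 65 65 65 65 65 65 65 65 65 65 65 65, which concatenate to the answer.

7666565656565656565656565656565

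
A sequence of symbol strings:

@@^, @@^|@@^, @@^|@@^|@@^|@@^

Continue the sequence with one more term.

Each string is two copies of the previous one joined by '|'.
So the next term is two copies of @@^|@@^|@@^|@@^ with '|' between the halves.

@@^|@@^|@@^|@@^|@@^|@@^|@@^|@@^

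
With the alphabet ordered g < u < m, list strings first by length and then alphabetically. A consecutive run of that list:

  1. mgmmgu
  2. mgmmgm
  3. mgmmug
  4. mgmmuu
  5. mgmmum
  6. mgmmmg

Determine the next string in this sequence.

Find the rightmost character of mgmmmg below m, bump it to the next letter, and reset everything to its right to g.

mgmmmu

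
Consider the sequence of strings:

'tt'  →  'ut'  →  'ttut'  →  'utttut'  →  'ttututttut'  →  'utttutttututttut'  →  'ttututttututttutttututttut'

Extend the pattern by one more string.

From term 3 onward, concatenate the second-to-last term with the last: tt·ut = ttut, ut·ttut = utttut, …
The next term joins utttutttututttut and ttututttututttutttututttut.

utttutttututttutttututttututttutttututttut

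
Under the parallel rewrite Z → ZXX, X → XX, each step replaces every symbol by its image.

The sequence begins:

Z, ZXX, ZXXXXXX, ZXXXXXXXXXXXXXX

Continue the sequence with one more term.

Applying the rule to each of the 15 symbols of ZXXXXXXXXXXXXXX gives the pieces ZXX XX XX XX XX XX XX XX XX XX XX XX XX XX XX, which concatenate to the answer.

ZXXXXXXXXXXXXXXXXXXXXXXXXXXXXXX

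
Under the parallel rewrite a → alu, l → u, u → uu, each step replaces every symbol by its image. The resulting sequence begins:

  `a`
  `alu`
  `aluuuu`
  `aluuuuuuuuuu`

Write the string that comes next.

aluuuuuuuuuuuuuuuuuuuuuu

Expanding aluuuuuuuuuu: a→alu, l→u, u→uu, u→uu, u→uu, u→uu, u→uu, u→uu, u→uu, u→uu, u→uu, u→uu. Concatenated: alu u uu uu uu uu uu uu uu uu uu uu.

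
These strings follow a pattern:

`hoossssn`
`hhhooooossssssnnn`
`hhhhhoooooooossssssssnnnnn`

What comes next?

hhhhhhhooooooooooossssssssssnnnnnnn

Reading off run lengths: h runs 1, 3, 5; o runs 2, 5, 8; s runs 4, 6, 8; n runs 1, 3, 5 — each is linear in n (n = 1, 2, …).
At n = 4 the blocks have lengths 7, 11, 10, 7.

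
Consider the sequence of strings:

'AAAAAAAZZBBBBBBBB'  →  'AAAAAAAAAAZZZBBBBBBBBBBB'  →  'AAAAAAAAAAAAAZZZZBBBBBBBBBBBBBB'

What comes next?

Term n consists of 3n+1 A's, followed by n Z's, followed by 3n+2 B's, where the shown terms are n = 2, 3, 4.
For the next term, n = 5, so the run lengths are 16, 5, 17.

AAAAAAAAAAAAAAAAZZZZZBBBBBBBBBBBBBBBBB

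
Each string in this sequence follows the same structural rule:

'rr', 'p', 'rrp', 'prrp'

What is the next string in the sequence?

rrpprrp

From term 3 onward, concatenate the second-to-last term with the last: rr·p = rrp, p·rrp = prrp, …
Continuing: rrp · prrp gives term 5.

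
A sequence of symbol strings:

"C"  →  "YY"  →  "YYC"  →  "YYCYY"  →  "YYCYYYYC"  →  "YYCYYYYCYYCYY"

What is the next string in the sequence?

YYCYYYYCYYCYYYYCYYYYC

This is a Fibonacci-style word recurrence s(k) = s(k−1)·s(k−2): e.g. YY·C = YYC.
Continuing: YYCYYYYCYYCYY · YYCYYYYC gives term 7.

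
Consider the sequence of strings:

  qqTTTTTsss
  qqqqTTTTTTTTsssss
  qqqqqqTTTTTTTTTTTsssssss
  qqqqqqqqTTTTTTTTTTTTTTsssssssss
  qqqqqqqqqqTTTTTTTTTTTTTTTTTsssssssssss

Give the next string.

Reading off run lengths: q runs 2, 4, 6, 8, 10; T runs 5, 8, 11, 14, 17; s runs 3, 5, 7, 9, 11 — each is linear in n (n = 1, 2, …).
At n = 6 the blocks have lengths 12, 20, 13.

qqqqqqqqqqqqTTTTTTTTTTTTTTTTTTTTsssssssssssss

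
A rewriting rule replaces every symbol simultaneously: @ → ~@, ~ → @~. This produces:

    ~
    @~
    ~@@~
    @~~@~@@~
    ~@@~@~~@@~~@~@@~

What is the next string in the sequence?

Replace each of the 16 characters of ~@@~@~~@@~~@~@@~ in place — @~ ~@ ~@ @~ ~@ @~ @~ ~@ ~@ @~ @~ ~@ @~ ~@ ~@ @~ — and concatenate.

@~~@~@@~~@@~@~~@~@@~@~~@@~~@~@@~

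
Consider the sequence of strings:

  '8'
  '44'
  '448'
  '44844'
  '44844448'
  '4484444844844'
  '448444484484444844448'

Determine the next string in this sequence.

From term 3 onward, concatenate the last term with the second-to-last: 44·8 = 448, 448·44 = 44844, …
Continuing: 448444484484444844448 · 4484444844844 gives term 8.

4484444844844448444484484444844844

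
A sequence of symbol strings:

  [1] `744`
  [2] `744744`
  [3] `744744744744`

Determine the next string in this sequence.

Every step duplicates the string.
Doubling 744744744744:

744744744744744744744744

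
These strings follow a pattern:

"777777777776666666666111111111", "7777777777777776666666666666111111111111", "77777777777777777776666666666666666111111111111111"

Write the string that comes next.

Each string has the form 7^{4n-1} 6^{3n+1} 1^{3n}, where the shown terms are n = 3, 4, 5.
At n = 6 the blocks have lengths 23, 19, 18.

777777777777777777777776666666666666666666111111111111111111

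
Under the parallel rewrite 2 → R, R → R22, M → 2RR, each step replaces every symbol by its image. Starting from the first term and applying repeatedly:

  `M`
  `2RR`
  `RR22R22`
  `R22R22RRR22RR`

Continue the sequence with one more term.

φ(R22R22RRR22RR) expands symbol-by-symbol to R22 R R R22 R R R22 R22 R22 R R R22 R22; joining the 13 pieces gives the next term.

R22RRR22RRR22R22R22RRR22R22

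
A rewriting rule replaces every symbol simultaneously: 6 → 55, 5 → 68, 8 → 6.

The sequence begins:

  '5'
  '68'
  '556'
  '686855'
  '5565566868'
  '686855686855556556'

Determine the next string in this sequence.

55655668685565566868686855686855

Applying the rule to each of the 18 symbols of 686855686855556556 gives the pieces 55 6 55 6 68 68 55 6 55 6 68 68 68 68 55 68 68 55, which concatenate to the answer.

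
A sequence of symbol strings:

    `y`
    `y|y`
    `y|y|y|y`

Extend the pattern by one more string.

y|y|y|y|y|y|y|y

s(k+1) = s(k)·|·s(k) — each term doubles the last with '|' between the halves.
So the next term is two copies of y|y|y|y with '|' between the halves.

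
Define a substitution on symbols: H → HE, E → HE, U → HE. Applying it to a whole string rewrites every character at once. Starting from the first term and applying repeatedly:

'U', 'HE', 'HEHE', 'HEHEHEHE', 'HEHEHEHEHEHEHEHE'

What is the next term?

φ(HEHEHEHEHEHEHEHE) expands symbol-by-symbol to HE HE HE HE HE HE HE HE HE HE HE HE HE HE HE HE; joining the 16 pieces gives the next term.

HEHEHEHEHEHEHEHEHEHEHEHEHEHEHEHE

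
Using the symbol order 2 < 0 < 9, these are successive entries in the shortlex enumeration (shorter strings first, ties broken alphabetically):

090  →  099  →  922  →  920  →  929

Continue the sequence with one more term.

902

The successor of 929 increments the rightmost position that isn't already 9 and resets every position after it to 2.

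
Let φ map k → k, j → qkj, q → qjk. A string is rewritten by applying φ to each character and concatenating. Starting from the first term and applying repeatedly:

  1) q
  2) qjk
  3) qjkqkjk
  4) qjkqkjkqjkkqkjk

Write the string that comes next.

qjkqkjkqjkkqkjkqjkqkjkkqjkkqkjk

φ(qjkqkjkqjkkqkjk) expands symbol-by-symbol to qjk qkj k qjk k qkj k qjk qkj k k qjk k qkj k; joining the 15 pieces gives the next term.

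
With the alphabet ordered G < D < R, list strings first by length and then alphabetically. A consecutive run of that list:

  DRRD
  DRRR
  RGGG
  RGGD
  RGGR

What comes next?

Treat RGGR as a base-3 numeral over the given alphabet and add one, carrying through any trailing R's.

RGDG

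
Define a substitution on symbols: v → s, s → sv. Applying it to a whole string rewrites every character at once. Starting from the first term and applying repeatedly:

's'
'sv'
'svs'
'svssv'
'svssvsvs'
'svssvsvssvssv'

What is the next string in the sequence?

Applying the rule to each of the 13 symbols of svssvsvssvssv gives the pieces sv s sv sv s sv s sv sv s sv sv s, which concatenate to the answer.

svssvsvssvssvsvssvsvs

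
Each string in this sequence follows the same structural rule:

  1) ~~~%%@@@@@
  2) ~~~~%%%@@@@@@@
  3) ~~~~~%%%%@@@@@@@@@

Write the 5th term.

~~~~~~~%%%%%%@@@@@@@@@@@@@

Term n consists of n ~'s, followed by n-1 %'s, followed by 2n-1 @'s, where the shown terms are n = 3, 4, 5.
Setting n = 7 gives 7, 6, 13 characters in each block.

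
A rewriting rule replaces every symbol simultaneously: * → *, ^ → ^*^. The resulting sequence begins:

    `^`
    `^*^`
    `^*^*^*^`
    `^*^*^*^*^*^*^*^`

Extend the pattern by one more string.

Rewriting the 15 symbols of ^*^*^*^*^*^*^*^ one by one yields ^*^ * ^*^ * ^*^ * ^*^ * ^*^ * ^*^ * ^*^ * ^*^; concatenated:

^*^*^*^*^*^*^*^*^*^*^*^*^*^*^*^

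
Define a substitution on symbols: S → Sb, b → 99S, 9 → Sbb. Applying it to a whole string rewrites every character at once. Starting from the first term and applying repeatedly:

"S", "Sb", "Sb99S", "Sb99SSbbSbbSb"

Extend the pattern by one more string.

φ(Sb99SSbbSbbSb) expands symbol-by-symbol to Sb 99S Sbb Sbb Sb Sb 99S 99S Sb 99S 99S Sb 99S; joining the 13 pieces gives the next term.

Sb99SSbbSbbSbSb99S99SSb99S99SSb99S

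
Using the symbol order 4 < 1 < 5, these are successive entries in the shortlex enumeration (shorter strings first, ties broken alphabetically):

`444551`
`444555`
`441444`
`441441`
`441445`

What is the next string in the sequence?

Find the rightmost character of 441445 below 5, bump it to the next letter, and reset everything to its right to 4.

441414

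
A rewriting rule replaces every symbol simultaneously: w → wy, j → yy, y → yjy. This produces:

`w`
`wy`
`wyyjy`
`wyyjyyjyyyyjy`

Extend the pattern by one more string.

wyyjyyjyyyyjyyjyyyyjyyjyyjyyjyyyyjy

Applying the rule to each of the 13 symbols of wyyjyyjyyyyjy gives the pieces wy yjy yjy yy yjy yjy yy yjy yjy yjy yjy yy yjy, which concatenate to the answer.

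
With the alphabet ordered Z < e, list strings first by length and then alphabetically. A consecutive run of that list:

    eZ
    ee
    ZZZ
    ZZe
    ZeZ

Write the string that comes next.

Zee

Treat ZeZ as a base-2 numeral over the given alphabet and add one, carrying through any trailing e's.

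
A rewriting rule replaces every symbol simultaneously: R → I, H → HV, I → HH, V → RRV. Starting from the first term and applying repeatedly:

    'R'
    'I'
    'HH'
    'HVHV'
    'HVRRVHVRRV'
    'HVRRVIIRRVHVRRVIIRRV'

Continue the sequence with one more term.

HVRRVIIRRVHHHHIIRRVHVRRVIIRRVHHHHIIRRV

φ(HVRRVIIRRVHVRRVIIRRV) expands symbol-by-symbol to HV RRV I I RRV HH HH I I RRV HV RRV I I RRV HH HH I I RRV; joining the 20 pieces gives the next term.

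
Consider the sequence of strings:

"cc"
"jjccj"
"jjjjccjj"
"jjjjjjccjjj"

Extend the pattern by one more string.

jjjjjjjjccjjjj

Every step adds jj to the front and j to the end of the previous string.
So the next term is jj·jjjjjjccjjj·j.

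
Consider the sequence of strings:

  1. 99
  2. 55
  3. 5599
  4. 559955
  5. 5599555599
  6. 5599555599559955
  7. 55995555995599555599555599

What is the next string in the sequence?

Each term (from the third on) is the previous term followed by the one before it: term 3 = 55·99 = 5599.
Continuing: 55995555995599555599555599 · 5599555599559955 gives term 8.

559955559955995555995555995599555599559955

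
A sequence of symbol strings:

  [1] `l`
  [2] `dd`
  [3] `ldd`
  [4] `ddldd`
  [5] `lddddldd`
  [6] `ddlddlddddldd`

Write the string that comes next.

This is a Fibonacci-style word recurrence s(k) = s(k−2)·s(k−1): e.g. l·dd = ldd.
Continuing: lddddldd · ddlddlddddldd gives term 7.

lddddlddddlddlddddldd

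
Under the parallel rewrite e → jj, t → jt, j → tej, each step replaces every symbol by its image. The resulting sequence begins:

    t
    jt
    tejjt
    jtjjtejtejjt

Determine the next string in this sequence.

Expanding jtjjtejtejjt: j→tej, t→jt, j→tej, j→tej, t→jt, e→jj, j→tej, t→jt, e→jj, j→tej, j→tej, t→jt. Concatenated: tej jt tej tej jt jj tej jt jj tej tej jt.

tejjttejtejjtjjtejjtjjtejtejjt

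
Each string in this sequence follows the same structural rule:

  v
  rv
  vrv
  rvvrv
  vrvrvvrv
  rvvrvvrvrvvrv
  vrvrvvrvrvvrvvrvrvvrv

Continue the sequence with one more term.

rvvrvvrvrvvrvvrvrvvrvrvvrvvrvrvvrv

From term 3 onward, concatenate the second-to-last term with the last: v·rv = vrv, rv·vrv = rvvrv, …
Continuing: rvvrvvrvrvvrv · vrvrvvrvrvvrvvrvrvvrv gives term 8.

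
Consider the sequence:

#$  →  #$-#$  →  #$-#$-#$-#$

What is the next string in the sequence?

#$-#$-#$-#$-#$-#$-#$-#$

s(k+1) = s(k)·-·s(k) — each term doubles the last with '-' between the halves.
So the next term is two copies of #$-#$-#$-#$ with '-' between the halves.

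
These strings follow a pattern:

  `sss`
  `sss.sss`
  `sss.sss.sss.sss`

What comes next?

Each string is two copies of the previous one joined by '.'.
So the next term is two copies of sss.sss.sss.sss with '.' between the halves.

sss.sss.sss.sss.sss.sss.sss.sss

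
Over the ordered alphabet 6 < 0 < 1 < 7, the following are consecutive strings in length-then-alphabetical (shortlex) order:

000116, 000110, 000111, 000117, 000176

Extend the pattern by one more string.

000170

Treat 000176 as a base-4 numeral over the given alphabet and add one, carrying through any trailing 7's.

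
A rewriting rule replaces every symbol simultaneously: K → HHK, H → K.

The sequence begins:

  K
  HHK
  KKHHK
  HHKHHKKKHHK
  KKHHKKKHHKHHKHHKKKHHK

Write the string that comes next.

φ(KKHHKKKHHKHHKHHKKKHHK) expands symbol-by-symbol to HHK HHK K K HHK HHK HHK K K HHK K K HHK K K HHK HHK HHK K K HHK; joining the 21 pieces gives the next term.

HHKHHKKKHHKHHKHHKKKHHKKKHHKKKHHKHHKHHKKKHHK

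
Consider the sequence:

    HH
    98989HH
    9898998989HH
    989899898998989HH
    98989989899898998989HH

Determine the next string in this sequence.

Every step adds 98989 at the front: s(k+1) = 98989·s(k).
Applying this once more to 98989989899898998989HH:

9898998989989899898998989HH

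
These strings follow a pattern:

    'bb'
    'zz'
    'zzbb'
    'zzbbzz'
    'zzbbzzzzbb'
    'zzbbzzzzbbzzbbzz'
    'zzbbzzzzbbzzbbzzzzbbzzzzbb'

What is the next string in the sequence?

From term 3 onward, concatenate the last term with the second-to-last: zz·bb = zzbb, zzbb·zz = zzbbzz, …
Continuing: zzbbzzzzbbzzbbzzzzbbzzzzbb · zzbbzzzzbbzzbbzz gives term 8.

zzbbzzzzbbzzbbzzzzbbzzzzbbzzbbzzzzbbzzbbzz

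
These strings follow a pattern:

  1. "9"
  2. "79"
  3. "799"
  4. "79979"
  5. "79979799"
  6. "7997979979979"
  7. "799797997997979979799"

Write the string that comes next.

7997979979979799797997997979979979

From term 3 onward, concatenate the last term with the second-to-last: 79·9 = 799, 799·79 = 79979, …
So term 8 is 799797997997979979799·7997979979979.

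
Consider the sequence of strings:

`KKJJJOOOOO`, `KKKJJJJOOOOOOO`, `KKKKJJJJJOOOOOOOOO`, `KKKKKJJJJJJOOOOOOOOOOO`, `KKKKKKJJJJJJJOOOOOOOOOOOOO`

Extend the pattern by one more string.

KKKKKKKJJJJJJJJOOOOOOOOOOOOOOO

The n-th term is n K's then n+1 J's then 2n+1 O's, where the shown terms are n = 2, 3, 4, 5, 6.
For the next term, n = 7, so the run lengths are 7, 8, 15.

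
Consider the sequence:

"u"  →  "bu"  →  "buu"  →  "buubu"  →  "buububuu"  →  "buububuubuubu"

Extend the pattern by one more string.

buububuubuububuububuu

From term 3 onward, concatenate the last term with the second-to-last: bu·u = buu, buu·bu = buubu, …
So term 7 is buububuubuubu·buububuu.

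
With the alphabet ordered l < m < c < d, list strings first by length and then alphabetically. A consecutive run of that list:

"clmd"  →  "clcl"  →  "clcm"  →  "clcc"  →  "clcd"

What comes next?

Find the rightmost character of clcd below d, bump it to the next letter, and reset everything to its right to l.

cldl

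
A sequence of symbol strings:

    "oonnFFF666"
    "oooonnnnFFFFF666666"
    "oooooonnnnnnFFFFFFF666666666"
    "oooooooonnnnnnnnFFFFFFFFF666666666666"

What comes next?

Term n consists of 2n o's, followed by 2n n's, followed by 2n+1 F's, followed by 3n 6's (n = 1, 2, …).
Setting n = 5 gives 10, 10, 11, 15 characters in each block.

oooooooooonnnnnnnnnnFFFFFFFFFFF666666666666666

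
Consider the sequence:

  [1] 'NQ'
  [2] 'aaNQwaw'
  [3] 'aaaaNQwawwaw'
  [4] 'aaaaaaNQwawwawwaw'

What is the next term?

aaaaaaaaNQwawwawwawwaw

Every step adds aa to the front and waw to the end of the previous string.
So the next term is aa·aaaaaaNQwawwawwaw·waw.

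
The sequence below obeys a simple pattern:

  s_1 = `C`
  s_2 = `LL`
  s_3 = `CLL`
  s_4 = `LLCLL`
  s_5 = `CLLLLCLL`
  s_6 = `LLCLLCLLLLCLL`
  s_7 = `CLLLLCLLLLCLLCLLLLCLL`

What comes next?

LLCLLCLLLLCLLCLLLLCLLLLCLLCLLLLCLL

From term 3 onward, concatenate the second-to-last term with the last: C·LL = CLL, LL·CLL = LLCLL, …
Continuing: LLCLLCLLLLCLL · CLLLLCLLLLCLLCLLLLCLL gives term 8.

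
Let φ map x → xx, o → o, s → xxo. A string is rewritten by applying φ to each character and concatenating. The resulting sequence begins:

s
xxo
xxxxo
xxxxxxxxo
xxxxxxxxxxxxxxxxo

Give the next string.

xxxxxxxxxxxxxxxxxxxxxxxxxxxxxxxxo

Replace each of the 17 characters of xxxxxxxxxxxxxxxxo in place — xx xx xx xx xx xx xx xx xx xx xx xx xx xx xx xx o — and concatenate.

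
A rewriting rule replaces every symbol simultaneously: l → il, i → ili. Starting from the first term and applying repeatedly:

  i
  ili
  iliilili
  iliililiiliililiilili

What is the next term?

iliililiiliililiililiiliililiiliililiililiiliililiilili

Applying the rule to each of the 21 symbols of iliililiiliililiilili gives the pieces ili il ili ili il ili il ili ili il ili ili il ili il ili ili il ili il ili, which concatenate to the answer.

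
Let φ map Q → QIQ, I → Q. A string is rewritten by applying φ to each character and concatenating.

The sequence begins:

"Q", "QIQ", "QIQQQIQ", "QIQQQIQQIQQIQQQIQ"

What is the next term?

QIQQQIQQIQQIQQQIQQIQQQIQQIQQQIQQIQQIQQQIQ

Applying the rule to each of the 17 symbols of QIQQQIQQIQQIQQQIQ gives the pieces QIQ Q QIQ QIQ QIQ Q QIQ QIQ Q QIQ QIQ Q QIQ QIQ QIQ Q QIQ, which concatenate to the answer.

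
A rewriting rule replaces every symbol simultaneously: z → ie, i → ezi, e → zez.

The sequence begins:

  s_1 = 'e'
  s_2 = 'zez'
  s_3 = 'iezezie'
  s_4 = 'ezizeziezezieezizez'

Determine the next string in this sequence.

zezieeziiezezieezizeziezezieezizezzezieeziiezezie

Applying the rule to each of the 19 symbols of ezizeziezezieezizez gives the pieces zez ie ezi ie zez ie ezi zez ie zez ie ezi zez zez ie ezi ie zez ie, which concatenate to the answer.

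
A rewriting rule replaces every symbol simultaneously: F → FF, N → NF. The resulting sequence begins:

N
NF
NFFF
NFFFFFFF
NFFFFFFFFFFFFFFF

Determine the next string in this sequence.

NFFFFFFFFFFFFFFFFFFFFFFFFFFFFFFF

Replace each of the 16 characters of NFFFFFFFFFFFFFFF in place — NF FF FF FF FF FF FF FF FF FF FF FF FF FF FF FF — and concatenate.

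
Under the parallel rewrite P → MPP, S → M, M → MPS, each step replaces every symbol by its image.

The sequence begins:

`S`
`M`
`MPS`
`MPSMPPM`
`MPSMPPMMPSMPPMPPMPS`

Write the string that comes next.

φ(MPSMPPMMPSMPPMPPMPS) expands symbol-by-symbol to MPS MPP M MPS MPP MPP MPS MPS MPP M MPS MPP MPP MPS MPP MPP MPS MPP M; joining the 19 pieces gives the next term.

MPSMPPMMPSMPPMPPMPSMPSMPPMMPSMPPMPPMPSMPPMPPMPSMPPM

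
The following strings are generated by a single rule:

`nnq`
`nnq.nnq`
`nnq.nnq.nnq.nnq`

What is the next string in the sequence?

nnq.nnq.nnq.nnq.nnq.nnq.nnq.nnq

Every step duplicates the string with '.' between the halves.
So the next term is two copies of nnq.nnq.nnq.nnq with '.' between the halves.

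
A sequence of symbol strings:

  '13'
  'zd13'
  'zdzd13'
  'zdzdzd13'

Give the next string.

Every step adds zd at the front: s(k+1) = zd·s(k).
Applying this once more to zdzdzd13:

zdzdzdzd13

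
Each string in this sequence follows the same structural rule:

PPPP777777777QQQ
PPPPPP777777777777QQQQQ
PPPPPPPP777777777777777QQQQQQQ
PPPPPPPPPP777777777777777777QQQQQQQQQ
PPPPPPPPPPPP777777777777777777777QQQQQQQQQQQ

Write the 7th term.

PPPPPPPPPPPPPPPP777777777777777777777777777QQQQQQQQQQQQQQQ

Term n consists of 2n P's, followed by 3n+3 7's, followed by 2n-1 Q's, where the shown terms are n = 2, 3, 4, 5, 6.
For term 7, n = 8, so the run lengths are 16, 27, 15.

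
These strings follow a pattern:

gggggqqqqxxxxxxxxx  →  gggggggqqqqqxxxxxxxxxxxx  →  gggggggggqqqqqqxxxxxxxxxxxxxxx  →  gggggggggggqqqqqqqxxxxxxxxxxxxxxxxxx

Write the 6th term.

Each string has the form g^{2n-1} q^{n+1} x^{3n}, where the shown terms are n = 3, 4, 5, 6.
At n = 8 the blocks have lengths 15, 9, 24.

gggggggggggggggqqqqqqqqqxxxxxxxxxxxxxxxxxxxxxxxx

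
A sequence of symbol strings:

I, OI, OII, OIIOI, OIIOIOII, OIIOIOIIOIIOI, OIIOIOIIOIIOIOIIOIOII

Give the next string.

OIIOIOIIOIIOIOIIOIOIIOIIOIOIIOIIOI

Each term (from the third on) is the previous term followed by the one before it: term 3 = OI·I = OII.
So term 8 is OIIOIOIIOIIOIOIIOIOII·OIIOIOIIOIIOI.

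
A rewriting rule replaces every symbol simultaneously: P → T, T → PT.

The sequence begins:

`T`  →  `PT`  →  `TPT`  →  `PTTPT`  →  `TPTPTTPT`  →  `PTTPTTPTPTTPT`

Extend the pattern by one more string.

TPTPTTPTPTTPTTPTPTTPT

Replace each of the 13 characters of PTTPTTPTPTTPT in place — T PT PT T PT PT T PT T PT PT T PT — and concatenate.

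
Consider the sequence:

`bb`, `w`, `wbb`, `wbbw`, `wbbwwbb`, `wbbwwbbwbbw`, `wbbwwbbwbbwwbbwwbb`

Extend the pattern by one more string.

From term 3 onward, concatenate the last term with the second-to-last: w·bb = wbb, wbb·w = wbbw, …
So term 8 is wbbwwbbwbbwwbbwwbb·wbbwwbbwbbw.

wbbwwbbwbbwwbbwwbbwbbwwbbwbbw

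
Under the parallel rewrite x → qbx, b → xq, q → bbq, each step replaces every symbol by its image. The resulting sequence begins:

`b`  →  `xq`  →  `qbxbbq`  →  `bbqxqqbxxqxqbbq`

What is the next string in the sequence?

Replace each of the 15 characters of bbqxqqbxxqxqbbq in place — xq xq bbq qbx bbq bbq xq qbx qbx bbq qbx bbq xq xq bbq — and concatenate.

xqxqbbqqbxbbqbbqxqqbxqbxbbqqbxbbqxqxqbbq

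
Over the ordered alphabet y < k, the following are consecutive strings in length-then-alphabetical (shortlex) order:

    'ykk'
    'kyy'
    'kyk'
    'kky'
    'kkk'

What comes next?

After kkk the length-3 strings are exhausted; the first length-4 string is 4 copies of y.

yyyy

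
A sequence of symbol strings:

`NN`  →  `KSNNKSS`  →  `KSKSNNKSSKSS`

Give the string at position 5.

Each term wraps the previous one in KS on the left and KSS on the right.
From KSKSNNKSSKSS, 2 further steps: KSKSNNKSSKSS → KSKSKSNNKSSKSSKSS → (answer).

KSKSKSKSNNKSSKSSKSSKSS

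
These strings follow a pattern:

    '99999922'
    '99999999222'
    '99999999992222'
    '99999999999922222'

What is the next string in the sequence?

99999999999999222222

Reading off run lengths: 9 runs 6, 8, 10, 12; 2 runs 2, 3, 4, 5 — each is linear in n, where the shown terms are n = 3, 4, 5, 6.
At n = 7 the blocks have lengths 14, 6.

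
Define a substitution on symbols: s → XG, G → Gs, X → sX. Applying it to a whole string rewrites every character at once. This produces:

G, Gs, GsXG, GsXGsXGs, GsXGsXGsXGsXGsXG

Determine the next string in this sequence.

Rewriting the 16 symbols of GsXGsXGsXGsXGsXG one by one yields Gs XG sX Gs XG sX Gs XG sX Gs XG sX Gs XG sX Gs; concatenated:

GsXGsXGsXGsXGsXGsXGsXGsXGsXGsXGs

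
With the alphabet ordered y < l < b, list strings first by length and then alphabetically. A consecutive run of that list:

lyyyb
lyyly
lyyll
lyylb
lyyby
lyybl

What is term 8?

Stepping forward 2 times from lyybl: lyybl → lyybb, then the target.

lylyy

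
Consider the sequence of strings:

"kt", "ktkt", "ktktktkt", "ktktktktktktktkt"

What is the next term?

s(k+1) = s(k)·s(k) — each term doubles the last.
Doubling ktktktktktktktkt:

ktktktktktktktktktktktktktktktkt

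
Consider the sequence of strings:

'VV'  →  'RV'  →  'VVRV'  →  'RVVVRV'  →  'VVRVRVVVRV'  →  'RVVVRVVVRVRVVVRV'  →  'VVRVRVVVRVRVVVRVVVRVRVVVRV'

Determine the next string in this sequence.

Each term (from the third on) is the two preceding terms concatenated in order: term 3 = VV·RV = VVRV.
So term 8 is RVVVRVVVRVRVVVRV·VVRVRVVVRVRVVVRVVVRVRVVVRV.

RVVVRVVVRVRVVVRVVVRVRVVVRVRVVVRVVVRVRVVVRV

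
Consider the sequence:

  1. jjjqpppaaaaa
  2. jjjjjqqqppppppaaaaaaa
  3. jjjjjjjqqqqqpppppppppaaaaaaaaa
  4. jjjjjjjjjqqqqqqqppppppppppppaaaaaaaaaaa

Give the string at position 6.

jjjjjjjjjjjjjqqqqqqqqqqqppppppppppppppppppaaaaaaaaaaaaaaa

The n-th term is 2n+1 j's then 2n-1 q's then 3n p's then 2n+3 a's (n = 1, 2, …).
For term 6, n = 6, so the run lengths are 13, 11, 18, 15.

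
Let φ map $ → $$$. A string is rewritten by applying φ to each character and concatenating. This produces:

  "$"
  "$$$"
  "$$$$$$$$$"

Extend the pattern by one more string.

$$$$$$$$$$$$$$$$$$$$$$$$$$$

Rewriting each symbol of $$$$$$$$$: $→$$$, $→$$$, $→$$$, $→$$$, $→$$$, $→$$$, $→$$$, $→$$$, $→$$$, which concatenates to $$$ $$$ $$$ $$$ $$$ $$$ $$$ $$$ $$$.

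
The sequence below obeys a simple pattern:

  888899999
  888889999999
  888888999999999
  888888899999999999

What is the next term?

888888889999999999999

Term n consists of n+1 8's, followed by 2n-1 9's, where the shown terms are n = 3, 4, 5, 6.
Setting n = 7 gives 8, 13 characters in each block.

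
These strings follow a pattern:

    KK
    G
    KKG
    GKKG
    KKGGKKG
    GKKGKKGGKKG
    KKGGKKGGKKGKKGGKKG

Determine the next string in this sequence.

GKKGKKGGKKGKKGGKKGGKKGKKGGKKG

From term 3 onward, concatenate the second-to-last term with the last: KK·G = KKG, G·KKG = GKKG, …
The next term joins GKKGKKGGKKG and KKGGKKGGKKGKKGGKKG.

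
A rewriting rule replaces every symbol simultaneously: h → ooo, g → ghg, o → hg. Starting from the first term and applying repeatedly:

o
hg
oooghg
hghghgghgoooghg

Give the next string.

Rewriting the 15 symbols of hghghgghgoooghg one by one yields ooo ghg ooo ghg ooo ghg ghg ooo ghg hg hg hg ghg ooo ghg; concatenated:

oooghgoooghgoooghgghgoooghghghghgghgoooghg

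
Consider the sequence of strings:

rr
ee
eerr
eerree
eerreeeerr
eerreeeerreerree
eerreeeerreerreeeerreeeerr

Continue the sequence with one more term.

eerreeeerreerreeeerreeeerreerreeeerreerree

Each term (from the third on) is the previous term followed by the one before it: term 3 = ee·rr = eerr.
So term 8 is eerreeeerreerreeeerreeeerr·eerreeeerreerree.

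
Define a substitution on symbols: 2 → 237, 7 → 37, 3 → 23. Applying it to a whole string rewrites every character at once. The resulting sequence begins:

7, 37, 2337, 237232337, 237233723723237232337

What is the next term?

Rewriting the 21 symbols of 237233723723237232337 one by one yields 237 23 37 237 23 23 37 237 23 37 237 23 237 23 37 237 23 237 23 23 37; concatenated:

2372337237232337237233723723237233723723237232337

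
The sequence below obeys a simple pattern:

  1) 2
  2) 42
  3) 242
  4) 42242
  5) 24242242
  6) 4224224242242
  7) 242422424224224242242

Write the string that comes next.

4224224242242242422424224224242242

Each term (from the third on) is the two preceding terms concatenated in order: term 3 = 2·42 = 242.
The next term joins 4224224242242 and 242422424224224242242.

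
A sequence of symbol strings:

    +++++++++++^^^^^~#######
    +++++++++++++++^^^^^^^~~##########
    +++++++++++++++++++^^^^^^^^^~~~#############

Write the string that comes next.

Reading off run lengths: + runs 11, 15, 19; ^ runs 5, 7, 9; ~ runs 1, 2, 3; # runs 7, 10, 13 — each is linear in n, where the shown terms are n = 2, 3, 4.
For the next term, n = 5, so the run lengths are 23, 11, 4, 16.

+++++++++++++++++++++++^^^^^^^^^^^~~~~################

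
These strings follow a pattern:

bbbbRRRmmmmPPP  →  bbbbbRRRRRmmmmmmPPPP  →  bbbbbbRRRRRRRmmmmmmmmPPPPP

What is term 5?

Each string has the form b^{n+2} R^{2n-1} m^{2n} P^{n+1}, where the shown terms are n = 2, 3, 4.
At n = 6 the blocks have lengths 8, 11, 12, 7.

bbbbbbbbRRRRRRRRRRRmmmmmmmmmmmmPPPPPPP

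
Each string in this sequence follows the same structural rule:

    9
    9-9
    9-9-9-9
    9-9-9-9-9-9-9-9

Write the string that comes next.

Every step duplicates the string with '-' between the halves.
Doubling 9-9-9-9-9-9-9-9 with '-' between the halves:

9-9-9-9-9-9-9-9-9-9-9-9-9-9-9-9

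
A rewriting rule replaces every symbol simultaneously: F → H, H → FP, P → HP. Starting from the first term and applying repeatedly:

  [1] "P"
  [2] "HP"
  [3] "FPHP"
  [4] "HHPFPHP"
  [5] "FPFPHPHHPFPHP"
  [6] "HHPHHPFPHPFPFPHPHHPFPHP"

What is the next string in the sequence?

FPFPHPFPFPHPHHPFPHPHHPHHPFPHPFPFPHPHHPFPHP

Replace each of the 23 characters of HHPHHPFPHPFPFPHPHHPFPHP in place — FP FP HP FP FP HP H HP FP HP H HP H HP FP HP FP FP HP H HP FP HP — and concatenate.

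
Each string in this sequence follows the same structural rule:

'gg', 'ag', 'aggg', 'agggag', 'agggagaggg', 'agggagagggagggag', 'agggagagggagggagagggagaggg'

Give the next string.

Each term (from the third on) is the previous term followed by the one before it: term 3 = ag·gg = aggg.
So term 8 is agggagagggagggagagggagaggg·agggagagggagggag.

agggagagggagggagagggagagggagggagagggagggag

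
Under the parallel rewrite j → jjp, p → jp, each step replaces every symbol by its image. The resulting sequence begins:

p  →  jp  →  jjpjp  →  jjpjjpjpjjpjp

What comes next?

jjpjjpjpjjpjjpjpjjpjpjjpjjpjpjjpjp

Replace each of the 13 characters of jjpjjpjpjjpjp in place — jjp jjp jp jjp jjp jp jjp jp jjp jjp jp jjp jp — and concatenate.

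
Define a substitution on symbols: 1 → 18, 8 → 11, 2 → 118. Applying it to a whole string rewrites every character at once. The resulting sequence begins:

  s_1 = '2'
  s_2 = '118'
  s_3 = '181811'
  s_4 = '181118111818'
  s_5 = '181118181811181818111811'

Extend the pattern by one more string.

φ(181118181811181818111811) expands symbol-by-symbol to 18 11 18 18 18 11 18 11 18 11 18 18 18 11 18 11 18 11 18 18 18 11 18 18; joining the 24 pieces gives the next term.

181118181811181118111818181118111811181818111818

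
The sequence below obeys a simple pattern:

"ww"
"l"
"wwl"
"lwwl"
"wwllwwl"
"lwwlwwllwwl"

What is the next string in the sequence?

Each term (from the third on) is the two preceding terms concatenated in order: term 3 = ww·l = wwl.
Continuing: wwllwwl · lwwlwwllwwl gives term 7.

wwllwwllwwlwwllwwl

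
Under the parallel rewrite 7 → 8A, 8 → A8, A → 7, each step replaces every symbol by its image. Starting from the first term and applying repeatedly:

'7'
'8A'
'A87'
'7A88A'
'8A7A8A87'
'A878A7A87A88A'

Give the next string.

7A88AA878A7A88A7A8A87

φ(A878A7A87A88A) expands symbol-by-symbol to 7 A8 8A A8 7 8A 7 A8 8A 7 A8 A8 7; joining the 13 pieces gives the next term.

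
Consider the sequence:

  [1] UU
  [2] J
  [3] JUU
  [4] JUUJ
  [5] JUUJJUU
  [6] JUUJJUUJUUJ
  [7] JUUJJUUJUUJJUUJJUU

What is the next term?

JUUJJUUJUUJJUUJJUUJUUJJUUJUUJ

Each term (from the third on) is the previous term followed by the one before it: term 3 = J·UU = JUU.
The next term joins JUUJJUUJUUJJUUJJUU and JUUJJUUJUUJ.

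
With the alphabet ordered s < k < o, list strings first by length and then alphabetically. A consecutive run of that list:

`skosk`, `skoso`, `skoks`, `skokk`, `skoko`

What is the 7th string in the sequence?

skook

Advancing 2 positions from skoko through skoko → skoos reaches term 7.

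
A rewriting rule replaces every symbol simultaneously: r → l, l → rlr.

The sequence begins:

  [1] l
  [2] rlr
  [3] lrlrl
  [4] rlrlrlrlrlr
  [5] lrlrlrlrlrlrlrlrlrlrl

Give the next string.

rlrlrlrlrlrlrlrlrlrlrlrlrlrlrlrlrlrlrlrlrlr

Applying the rule to each of the 21 symbols of lrlrlrlrlrlrlrlrlrlrl gives the pieces rlr l rlr l rlr l rlr l rlr l rlr l rlr l rlr l rlr l rlr l rlr, which concatenate to the answer.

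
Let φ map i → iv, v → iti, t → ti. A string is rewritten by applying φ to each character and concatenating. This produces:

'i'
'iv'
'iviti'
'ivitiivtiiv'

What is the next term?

Apply φ to ivitiivtiiv symbol by symbol: i→iv, v→iti, i→iv, t→ti, i→iv, i→iv, v→iti, t→ti, i→iv, i→iv, v→iti; joined: iv iti iv ti iv iv iti ti iv iv iti.

ivitiivtiivivititiiviviti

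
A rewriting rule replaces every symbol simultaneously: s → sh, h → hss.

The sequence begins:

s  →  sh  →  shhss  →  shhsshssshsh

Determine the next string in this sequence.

Apply φ to shhsshssshsh symbol by symbol: s→sh, h→hss, h→hss, s→sh, s→sh, h→hss, s→sh, s→sh, s→sh, h→hss, s→sh, h→hss; joined: sh hss hss sh sh hss sh sh sh hss sh hss.

shhsshssshshhssshshshhssshhss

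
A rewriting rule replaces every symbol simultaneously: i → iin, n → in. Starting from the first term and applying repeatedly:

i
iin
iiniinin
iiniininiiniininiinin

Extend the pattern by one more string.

Applying the rule to each of the 21 symbols of iiniininiiniininiinin gives the pieces iin iin in iin iin in iin in iin iin in iin iin in iin in iin iin in iin in, which concatenate to the answer.

iiniininiiniininiininiiniininiiniininiininiiniininiinin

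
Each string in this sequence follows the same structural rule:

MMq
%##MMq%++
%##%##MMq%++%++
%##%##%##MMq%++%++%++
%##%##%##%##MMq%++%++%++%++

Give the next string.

s(k+1) = %##·s(k)·%++, so each term gains %## as a prefix and %++ as a suffix.
One more step from %##%##%##%##MMq%++%++%++%++ gives the answer.

%##%##%##%##%##MMq%++%++%++%++%++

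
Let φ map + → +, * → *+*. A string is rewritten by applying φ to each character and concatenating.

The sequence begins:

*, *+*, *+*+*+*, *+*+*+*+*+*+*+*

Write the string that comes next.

φ(*+*+*+*+*+*+*+*) expands symbol-by-symbol to *+* + *+* + *+* + *+* + *+* + *+* + *+* + *+*; joining the 15 pieces gives the next term.

*+*+*+*+*+*+*+*+*+*+*+*+*+*+*+*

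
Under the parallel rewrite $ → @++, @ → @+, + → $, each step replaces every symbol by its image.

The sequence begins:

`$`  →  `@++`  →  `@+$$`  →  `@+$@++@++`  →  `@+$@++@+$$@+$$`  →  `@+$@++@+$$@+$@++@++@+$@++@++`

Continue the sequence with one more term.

@+$@++@+$$@+$@++@++@+$@++@+$$@+$$@+$@++@+$$@+$$

φ(@+$@++@+$$@+$@++@++@+$@++@++) expands symbol-by-symbol to @+ $ @++ @+ $ $ @+ $ @++ @++ @+ $ @++ @+ $ $ @+ $ $ @+ $ @++ @+ $ $ @+ $ $; joining the 28 pieces gives the next term.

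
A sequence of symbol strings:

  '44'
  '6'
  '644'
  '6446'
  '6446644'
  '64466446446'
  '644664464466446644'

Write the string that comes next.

64466446446644664464466446446

Each term (from the third on) is the previous term followed by the one before it: term 3 = 6·44 = 644.
The next term joins 644664464466446644 and 64466446446.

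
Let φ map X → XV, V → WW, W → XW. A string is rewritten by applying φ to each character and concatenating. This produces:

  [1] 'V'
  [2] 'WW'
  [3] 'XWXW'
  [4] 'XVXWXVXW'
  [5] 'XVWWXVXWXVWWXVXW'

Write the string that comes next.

Rewriting the 16 symbols of XVWWXVXWXVWWXVXW one by one yields XV WW XW XW XV WW XV XW XV WW XW XW XV WW XV XW; concatenated:

XVWWXWXWXVWWXVXWXVWWXWXWXVWWXVXW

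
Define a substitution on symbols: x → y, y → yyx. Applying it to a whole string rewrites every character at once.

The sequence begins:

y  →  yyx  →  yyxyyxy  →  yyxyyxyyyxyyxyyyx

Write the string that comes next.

Replace each of the 17 characters of yyxyyxyyyxyyxyyyx in place — yyx yyx y yyx yyx y yyx yyx yyx y yyx yyx y yyx yyx yyx y — and concatenate.

yyxyyxyyyxyyxyyyxyyxyyxyyyxyyxyyyxyyxyyxy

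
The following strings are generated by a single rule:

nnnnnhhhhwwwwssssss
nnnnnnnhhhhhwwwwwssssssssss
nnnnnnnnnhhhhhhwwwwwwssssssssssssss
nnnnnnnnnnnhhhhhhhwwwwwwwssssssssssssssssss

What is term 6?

Reading off run lengths: n runs 5, 7, 9, 11; h runs 4, 5, 6, 7; w runs 4, 5, 6, 7; s runs 6, 10, 14, 18 — each is linear in n, where the shown terms are n = 2, 3, 4, 5.
For term 6, n = 7, so the run lengths are 15, 9, 9, 26.

nnnnnnnnnnnnnnnhhhhhhhhhwwwwwwwwwssssssssssssssssssssssssss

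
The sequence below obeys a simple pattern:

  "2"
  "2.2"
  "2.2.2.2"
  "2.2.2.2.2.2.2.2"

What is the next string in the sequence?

s(k+1) = s(k)·.·s(k) — each term doubles the last with '.' between the halves.
Doubling 2.2.2.2.2.2.2.2 with '.' between the halves:

2.2.2.2.2.2.2.2.2.2.2.2.2.2.2.2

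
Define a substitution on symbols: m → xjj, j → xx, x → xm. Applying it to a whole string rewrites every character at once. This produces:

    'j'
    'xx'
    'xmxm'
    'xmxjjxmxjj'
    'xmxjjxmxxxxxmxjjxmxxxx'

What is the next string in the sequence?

xmxjjxmxxxxxmxjjxmxmxmxmxmxjjxmxxxxxmxjjxmxmxmxm

Replace each of the 22 characters of xmxjjxmxxxxxmxjjxmxxxx in place — xm xjj xm xx xx xm xjj xm xm xm xm xm xjj xm xx xx xm xjj xm xm xm xm — and concatenate.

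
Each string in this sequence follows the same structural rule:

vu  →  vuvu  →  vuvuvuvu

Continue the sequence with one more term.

s(k+1) = s(k)·s(k) — each term doubles the last.
So the next term is two copies of vuvuvuvu.

vuvuvuvuvuvuvuvu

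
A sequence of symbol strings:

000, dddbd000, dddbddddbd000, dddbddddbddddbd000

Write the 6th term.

Each term is the previous one with dddbd prepended.
From dddbddddbddddbd000, 2 further steps: dddbddddbddddbd000 → dddbddddbddddbddddbd000 → (answer).

dddbddddbddddbddddbddddbd000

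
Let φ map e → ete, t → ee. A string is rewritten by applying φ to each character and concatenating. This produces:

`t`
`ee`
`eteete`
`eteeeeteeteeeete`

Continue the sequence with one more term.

Replace each of the 16 characters of eteeeeteeteeeete in place — ete ee ete ete ete ete ee ete ete ee ete ete ete ete ee ete — and concatenate.

eteeeeteeteeteeteeeeteeteeeeteeteeteeteeeete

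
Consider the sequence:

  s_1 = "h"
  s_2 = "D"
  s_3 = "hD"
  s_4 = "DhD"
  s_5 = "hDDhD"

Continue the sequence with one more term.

DhDhDDhD

This is a Fibonacci-style word recurrence s(k) = s(k−2)·s(k−1): e.g. h·D = hD.
Continuing: DhD · hDDhD gives term 6.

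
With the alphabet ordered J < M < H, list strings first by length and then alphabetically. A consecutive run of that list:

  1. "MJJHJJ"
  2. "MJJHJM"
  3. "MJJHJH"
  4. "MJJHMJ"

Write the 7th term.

Advancing 3 positions from MJJHMJ through MJJHMJ → MJJHMM → MJJHMH reaches term 7.

MJJHHJ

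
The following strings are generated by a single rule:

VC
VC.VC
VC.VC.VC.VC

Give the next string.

s(k+1) = s(k)·.·s(k) — each term doubles the last with '.' between the halves.
So the next term is two copies of VC.VC.VC.VC with '.' between the halves.

VC.VC.VC.VC.VC.VC.VC.VC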